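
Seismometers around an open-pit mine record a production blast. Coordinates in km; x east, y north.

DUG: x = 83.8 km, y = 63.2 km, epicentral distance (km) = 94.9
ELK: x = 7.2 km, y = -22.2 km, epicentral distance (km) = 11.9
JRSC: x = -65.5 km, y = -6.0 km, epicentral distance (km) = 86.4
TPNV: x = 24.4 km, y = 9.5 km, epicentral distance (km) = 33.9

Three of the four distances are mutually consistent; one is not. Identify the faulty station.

Solve using three stations at a time. Using ELK, JRSC, TPNV (subtract circle equations pairwise → linear system) gives (x, y) ≈ (19.0, -24.0).
Distances from that point to each station vs reported:
  DUG: calculated 108.6 vs reported 94.9 → residual 13.7 km
  ELK: calculated 11.9 vs reported 11.9 → residual 0.0 km
  JRSC: calculated 86.4 vs reported 86.4 → residual 0.0 km
  TPNV: calculated 33.9 vs reported 33.9 → residual 0.0 km
ELK, JRSC, TPNV are mutually consistent (residuals ≈ 0); DUG is off by 13.7 km.

DUG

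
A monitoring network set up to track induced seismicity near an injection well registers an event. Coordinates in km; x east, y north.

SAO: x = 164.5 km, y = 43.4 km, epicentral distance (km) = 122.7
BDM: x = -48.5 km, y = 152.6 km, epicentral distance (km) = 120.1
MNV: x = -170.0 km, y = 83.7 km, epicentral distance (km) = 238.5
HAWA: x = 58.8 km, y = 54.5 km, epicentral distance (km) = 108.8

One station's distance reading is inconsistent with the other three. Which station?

HAWA

Solve using three stations at a time. Using SAO, BDM, MNV (subtract circle equations pairwise → linear system) gives (x, y) ≈ (66.2, 116.9).
Distances from that point to each station vs reported:
  SAO: calculated 122.7 vs reported 122.7 → residual 0.0 km
  BDM: calculated 120.1 vs reported 120.1 → residual 0.0 km
  MNV: calculated 238.5 vs reported 238.5 → residual 0.0 km
  HAWA: calculated 62.8 vs reported 108.8 → residual 46.0 km
SAO, BDM, MNV are mutually consistent (residuals ≈ 0); HAWA is off by 46.0 km.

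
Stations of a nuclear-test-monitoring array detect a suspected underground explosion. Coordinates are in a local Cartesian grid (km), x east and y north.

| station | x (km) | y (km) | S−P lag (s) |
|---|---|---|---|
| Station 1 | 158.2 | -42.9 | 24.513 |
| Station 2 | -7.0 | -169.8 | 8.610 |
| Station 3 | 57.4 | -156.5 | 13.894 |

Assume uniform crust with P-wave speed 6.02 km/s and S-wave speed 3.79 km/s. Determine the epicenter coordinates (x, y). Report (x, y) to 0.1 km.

Distance from S−P lag: d = Δt · v_P v_S / (v_P − v_S) = Δt · (6.02·3.79)/(6.02−3.79) ≈ 10.2313·Δt.
So d_Station 1 = 250.80, d_Station 2 = 88.09, d_Station 3 = 142.15 km.
Circle about each station: (x − 158.2)² + (y + 42.9)² = 250.80²; (x + 7.0)² + (y + 169.8)² = 88.09²; (x − 57.4)² + (y + 156.5)² = 142.15².
Subtracting the Station 1 equation from the Station 2 and Station 3 equations removes the quadratic terms:
-330.4 x − 253.8 y = 57154.18
-201.6 x − 227.2 y = 43613.38
Solving the 2×2 system: x ≈ -80.2, y ≈ -120.8 km.
Check against Station 1 (with the unrounded x, y): √((x − 158.2)²+(y + 42.9)²) = 250.79 ≈ 250.80 km. ✓

(-80.2, -120.8)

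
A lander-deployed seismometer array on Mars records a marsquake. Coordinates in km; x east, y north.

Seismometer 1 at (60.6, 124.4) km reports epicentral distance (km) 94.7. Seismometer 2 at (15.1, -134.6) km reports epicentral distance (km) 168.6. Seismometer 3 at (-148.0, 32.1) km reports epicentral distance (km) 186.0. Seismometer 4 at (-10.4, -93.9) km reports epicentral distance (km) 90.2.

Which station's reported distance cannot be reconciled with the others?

Solve using three stations at a time. Using Seismometer 1, Seismometer 2, Seismometer 3 (subtract circle equations pairwise → linear system) gives (x, y) ≈ (38.0, 32.4).
Distances from that point to each station vs reported:
  Seismometer 1: calculated 94.7 vs reported 94.7 → residual 0.0 km
  Seismometer 2: calculated 168.6 vs reported 168.6 → residual 0.0 km
  Seismometer 3: calculated 186.0 vs reported 186.0 → residual 0.0 km
  Seismometer 4: calculated 135.3 vs reported 90.2 → residual 45.1 km
Seismometer 1, Seismometer 2, Seismometer 3 are mutually consistent (residuals ≈ 0); Seismometer 4 is off by 45.1 km.

Seismometer 4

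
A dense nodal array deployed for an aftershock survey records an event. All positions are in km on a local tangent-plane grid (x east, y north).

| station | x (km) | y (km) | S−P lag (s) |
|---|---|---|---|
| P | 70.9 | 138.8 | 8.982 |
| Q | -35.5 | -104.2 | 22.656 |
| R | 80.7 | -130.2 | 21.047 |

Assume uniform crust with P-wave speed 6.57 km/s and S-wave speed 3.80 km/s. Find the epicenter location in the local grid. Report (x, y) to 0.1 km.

86.7 km east, 59.4 km north

Distance from S−P lag: d = Δt · v_P v_S / (v_P − v_S) = Δt · (6.57·3.80)/(6.57−3.80) ≈ 9.0130·Δt.
So d_P = 80.95, d_Q = 204.20, d_R = 189.70 km.
Circle about each station: (x − 70.9)² + (y − 138.8)² = 80.95²; (x + 35.5)² + (y + 104.2)² = 204.20²; (x − 80.7)² + (y + 130.2)² = 189.70².
Subtracting pairs of circle equations eliminates x²+y² and gives linear equations (the radical axes):
-212.8 x − 486.0 y = -47319.10
19.6 x − 538.0 y = -30260.91
Solving the 2×2 system: x ≈ 86.7, y ≈ 59.4 km.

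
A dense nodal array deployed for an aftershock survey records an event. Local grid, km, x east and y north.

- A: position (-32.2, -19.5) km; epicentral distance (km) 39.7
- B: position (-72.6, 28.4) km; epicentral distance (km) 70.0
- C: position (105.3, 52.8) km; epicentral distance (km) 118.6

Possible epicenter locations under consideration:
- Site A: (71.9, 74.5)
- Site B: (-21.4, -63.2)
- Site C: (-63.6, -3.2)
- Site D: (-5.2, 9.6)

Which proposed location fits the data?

Site D

For each candidate, compare |candidate − station| to the reported distance:
Site A: residuals A 100.6, B 81.7, C 78.8 → max 100.6 km
Site B: residuals A 5.3, B 34.9, C 53.2 → max 53.2 km
Site C: residuals A 4.3, B 37.1, C 59.3 → max 59.3 km
Site D: residuals A 0.0, B 0.0, C 0.0 → max 0.0 km
Only Site D has all residuals ≈ 0.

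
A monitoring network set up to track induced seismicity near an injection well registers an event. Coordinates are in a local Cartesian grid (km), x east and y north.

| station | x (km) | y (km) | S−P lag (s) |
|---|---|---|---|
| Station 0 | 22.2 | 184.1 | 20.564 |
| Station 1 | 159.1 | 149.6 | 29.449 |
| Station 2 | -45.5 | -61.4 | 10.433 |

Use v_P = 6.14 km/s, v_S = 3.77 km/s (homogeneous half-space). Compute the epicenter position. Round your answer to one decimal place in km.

Distance from S−P lag: d = Δt · v_P v_S / (v_P − v_S) = Δt · (6.14·3.77)/(6.14−3.77) ≈ 9.7670·Δt.
So d_Station 0 = 200.85, d_Station 1 = 287.63, d_Station 2 = 101.90 km.
Circle about each station: (x − 22.2)² + (y − 184.1)² = 200.85²; (x − 159.1)² + (y − 149.6)² = 287.63²; (x + 45.5)² + (y + 61.4)² = 101.90².
Subtracting pairs of circle equations eliminates x²+y² and gives linear equations (the radical axes):
273.8 x − 69.0 y = -29082.97
-135.4 x − 491.0 y = 1411.67
Solving the 2×2 system: x ≈ -100.0, y ≈ 24.7 km.

-100.0 km east, 24.7 km north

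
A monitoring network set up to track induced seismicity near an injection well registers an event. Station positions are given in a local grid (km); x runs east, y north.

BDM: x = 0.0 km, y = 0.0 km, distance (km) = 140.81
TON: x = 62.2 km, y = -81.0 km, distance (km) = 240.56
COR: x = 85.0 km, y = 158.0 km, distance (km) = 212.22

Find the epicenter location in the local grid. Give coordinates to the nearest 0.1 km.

-113.6 km east, 83.2 km north

Circle about each station: x² + y² = 140.81²; (x − 62.2)² + (y + 81.0)² = 240.56²; (x − 85.0)² + (y − 158.0)² = 212.22².
Subtracting the BDM equation from the TON and COR equations removes the quadratic terms:
124.4 x − 162.0 y = -27611.82
170.0 x + 316.0 y = 6979.13
Solving the 2×2 system: x ≈ -113.6, y ≈ 83.2 km.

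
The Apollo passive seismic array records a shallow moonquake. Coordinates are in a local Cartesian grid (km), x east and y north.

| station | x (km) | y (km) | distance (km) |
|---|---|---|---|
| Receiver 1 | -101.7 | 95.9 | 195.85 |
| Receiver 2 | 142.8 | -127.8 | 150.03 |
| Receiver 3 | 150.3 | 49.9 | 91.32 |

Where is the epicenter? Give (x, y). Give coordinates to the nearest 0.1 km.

Circle about each station: (x + 101.7)² + (y − 95.9)² = 195.85²; (x − 142.8)² + (y + 127.8)² = 150.03²; (x − 150.3)² + (y − 49.9)² = 91.32².
Subtracting the Receiver 1 equation from the Receiver 2 and Receiver 3 equations removes the quadratic terms:
489.0 x − 447.4 y = 33033.20
504.0 x − 92.0 y = 35558.28
Solving the 2×2 system: x ≈ 71.3, y ≈ 4.1 km.

71.3 km east, 4.1 km north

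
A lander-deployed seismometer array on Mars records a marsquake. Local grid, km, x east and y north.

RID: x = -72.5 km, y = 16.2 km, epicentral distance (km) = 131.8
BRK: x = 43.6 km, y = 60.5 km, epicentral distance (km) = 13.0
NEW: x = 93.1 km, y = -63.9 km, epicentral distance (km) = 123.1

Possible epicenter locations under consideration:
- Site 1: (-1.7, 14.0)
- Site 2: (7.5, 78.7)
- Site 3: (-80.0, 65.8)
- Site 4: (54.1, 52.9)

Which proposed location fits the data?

For each candidate, compare |candidate − station| to the reported distance:
Site 1: residuals RID 61.0, BRK 51.9, NEW 0.4 → max 61.0 km
Site 2: residuals RID 30.3, BRK 27.4, NEW 43.2 → max 43.2 km
Site 3: residuals RID 81.6, BRK 110.7, NEW 93.2 → max 110.7 km
Site 4: residuals RID 0.0, BRK 0.0, NEW 0.0 → max 0.0 km
Only Site 4 has all residuals ≈ 0.

Site 4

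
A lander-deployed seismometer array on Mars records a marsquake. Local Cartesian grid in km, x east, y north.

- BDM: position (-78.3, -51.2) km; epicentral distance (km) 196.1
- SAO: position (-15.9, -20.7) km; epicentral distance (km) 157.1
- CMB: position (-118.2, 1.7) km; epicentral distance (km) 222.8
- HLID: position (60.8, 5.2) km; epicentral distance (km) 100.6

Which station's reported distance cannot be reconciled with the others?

BDM

Solve using three stations at a time. Using SAO, CMB, HLID (subtract circle equations pairwise → linear system) gives (x, y) ≈ (79.7, 103.7).
Distances from that point to each station vs reported:
  BDM: calculated 221.3 vs reported 196.1 → residual 25.2 km
  SAO: calculated 156.9 vs reported 157.1 → residual 0.2 km
  CMB: calculated 222.7 vs reported 222.8 → residual 0.1 km
  HLID: calculated 100.3 vs reported 100.6 → residual 0.3 km
SAO, CMB, HLID are mutually consistent (residuals ≈ 0); BDM is off by 25.2 km.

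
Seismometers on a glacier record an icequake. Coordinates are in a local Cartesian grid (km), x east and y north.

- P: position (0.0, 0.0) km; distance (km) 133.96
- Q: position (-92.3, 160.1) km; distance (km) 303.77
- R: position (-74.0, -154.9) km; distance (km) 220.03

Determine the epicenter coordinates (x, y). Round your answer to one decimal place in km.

(122.1, -55.1)

Circle about each station: x² + y² = 133.96²; (x + 92.3)² + (y − 160.1)² = 303.77²; (x + 74.0)² + (y + 154.9)² = 220.03².
Subtracting the P equation from the Q and R equations removes the quadratic terms:
-184.6 x + 320.2 y = -40179.63
-148.0 x − 309.8 y = -997.91
Solving the 2×2 system: x ≈ 122.1, y ≈ -55.1 km.
Check against P (with the unrounded x, y): √(x²+y²) = 133.94 ≈ 133.96 km. ✓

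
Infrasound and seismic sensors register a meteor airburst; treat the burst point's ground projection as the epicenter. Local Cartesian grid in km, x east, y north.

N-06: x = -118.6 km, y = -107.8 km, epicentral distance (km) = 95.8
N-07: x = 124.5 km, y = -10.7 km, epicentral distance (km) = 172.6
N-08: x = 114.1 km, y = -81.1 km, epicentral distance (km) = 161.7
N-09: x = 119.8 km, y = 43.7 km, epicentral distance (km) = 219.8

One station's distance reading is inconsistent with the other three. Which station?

Solve using three stations at a time. Using N-06, N-07, N-08 (subtract circle equations pairwise → linear system) gives (x, y) ≈ (-44.1, -47.6).
Distances from that point to each station vs reported:
  N-06: calculated 95.8 vs reported 95.8 → residual 0.0 km
  N-07: calculated 172.6 vs reported 172.6 → residual 0.0 km
  N-08: calculated 161.7 vs reported 161.7 → residual 0.0 km
  N-09: calculated 187.6 vs reported 219.8 → residual 32.2 km
N-06, N-07, N-08 are mutually consistent (residuals ≈ 0); N-09 is off by 32.2 km.

N-09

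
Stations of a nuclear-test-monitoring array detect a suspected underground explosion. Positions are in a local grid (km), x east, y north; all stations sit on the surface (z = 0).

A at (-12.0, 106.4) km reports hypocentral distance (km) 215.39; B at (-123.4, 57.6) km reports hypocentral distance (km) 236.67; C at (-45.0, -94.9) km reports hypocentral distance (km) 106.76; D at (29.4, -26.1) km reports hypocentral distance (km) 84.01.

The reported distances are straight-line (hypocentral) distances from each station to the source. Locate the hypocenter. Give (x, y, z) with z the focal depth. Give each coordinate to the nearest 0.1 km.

(52.8, -94.5, 42.8)

Each station gives a sphere (x−x_i)² + (y−y_i)² + z² = d_i² (stations at z=0).
Subtracting the A sphere from B and C: z² cancels, leaving linear equations in x and y:
-222.8 x − 97.6 y = -2539.48
-66.0 x − 402.6 y = 34561.20
Solving: x ≈ 52.795, y ≈ -94.500 km (keep extra digits for the depth step; rounded: 52.8, -94.5).
Then from the A sphere: z² = 215.39² − (x + 12.0)² − (y − 106.4)² with x = 52.795, y = -94.500, so z ≈ 42.821 ≈ 42.8 km.
Check against D (with the unrounded solution): distance 84.02 ≈ 84.01 km. ✓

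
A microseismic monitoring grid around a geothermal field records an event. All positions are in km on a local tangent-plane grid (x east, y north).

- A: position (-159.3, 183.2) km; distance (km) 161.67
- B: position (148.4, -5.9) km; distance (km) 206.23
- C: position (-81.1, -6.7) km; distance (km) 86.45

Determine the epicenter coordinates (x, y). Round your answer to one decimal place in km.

Circle about each station: (x + 159.3)² + (y − 183.2)² = 161.67²; (x − 148.4)² + (y + 5.9)² = 206.23²; (x + 81.1)² + (y + 6.7)² = 86.45².
Subtracting the A equation from the B and C equations removes the quadratic terms:
615.4 x − 378.2 y = -53274.98
156.4 x − 379.8 y = -33653.04
Solving the 2×2 system: x ≈ -43.0, y ≈ 70.9 km.
Check against A (with the unrounded x, y): √((x + 159.3)²+(y − 183.2)²) = 161.67 ≈ 161.67 km. ✓

(-43.0, 70.9)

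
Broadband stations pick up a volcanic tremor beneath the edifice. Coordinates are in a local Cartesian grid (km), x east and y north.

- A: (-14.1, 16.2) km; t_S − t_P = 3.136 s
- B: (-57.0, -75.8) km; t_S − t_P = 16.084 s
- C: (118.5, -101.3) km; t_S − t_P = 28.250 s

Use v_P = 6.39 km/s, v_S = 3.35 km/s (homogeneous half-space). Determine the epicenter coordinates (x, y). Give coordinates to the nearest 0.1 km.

Distance from S−P lag: d = Δt · v_P v_S / (v_P − v_S) = Δt · (6.39·3.35)/(6.39−3.35) ≈ 7.0416·Δt.
So d_A = 22.08, d_B = 113.26, d_C = 198.93 km.
Circle about each station: (x + 14.1)² + (y − 16.2)² = 22.08²; (x + 57.0)² + (y + 75.8)² = 113.26²; (x − 118.5)² + (y + 101.3)² = 198.93².
Subtracting the A equation from the B and C equations removes the quadratic terms:
-85.8 x − 184.0 y = -3806.91
265.2 x − 235.0 y = -15242.93
Solving the 2×2 system: x ≈ -27.7, y ≈ 33.6 km.

x ≈ -27.7 km, y ≈ 33.6 km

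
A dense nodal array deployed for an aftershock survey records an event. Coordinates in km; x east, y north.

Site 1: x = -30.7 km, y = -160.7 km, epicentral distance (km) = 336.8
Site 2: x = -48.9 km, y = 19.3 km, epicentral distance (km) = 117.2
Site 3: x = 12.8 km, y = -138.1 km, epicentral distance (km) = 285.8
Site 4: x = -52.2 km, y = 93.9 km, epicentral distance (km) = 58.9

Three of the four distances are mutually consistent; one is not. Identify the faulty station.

Site 1

Solve using three stations at a time. Using Site 2, Site 3, Site 4 (subtract circle equations pairwise → linear system) gives (x, y) ≈ (-103.1, 123.1).
Distances from that point to each station vs reported:
  Site 1: calculated 292.9 vs reported 336.8 → residual 43.9 km
  Site 2: calculated 117.1 vs reported 117.2 → residual 0.1 km
  Site 3: calculated 285.8 vs reported 285.8 → residual 0.0 km
  Site 4: calculated 58.7 vs reported 58.9 → residual 0.2 km
Site 2, Site 3, Site 4 are mutually consistent (residuals ≈ 0); Site 1 is off by 43.9 km.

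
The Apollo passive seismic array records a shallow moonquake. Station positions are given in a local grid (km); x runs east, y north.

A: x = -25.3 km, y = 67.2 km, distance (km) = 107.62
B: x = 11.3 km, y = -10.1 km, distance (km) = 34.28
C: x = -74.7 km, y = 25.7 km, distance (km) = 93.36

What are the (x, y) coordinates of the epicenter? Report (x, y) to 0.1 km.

(-7.3, -38.9)

Circle about each station: (x + 25.3)² + (y − 67.2)² = 107.62²; (x − 11.3)² + (y + 10.1)² = 34.28²; (x + 74.7)² + (y − 25.7)² = 93.36².
Subtracting pairs of circle equations eliminates x²+y² and gives linear equations (the radical axes):
73.2 x − 154.6 y = 5480.72
-98.8 x − 83.0 y = 3950.62
Solving the 2×2 system: x ≈ -7.3, y ≈ -38.9 km.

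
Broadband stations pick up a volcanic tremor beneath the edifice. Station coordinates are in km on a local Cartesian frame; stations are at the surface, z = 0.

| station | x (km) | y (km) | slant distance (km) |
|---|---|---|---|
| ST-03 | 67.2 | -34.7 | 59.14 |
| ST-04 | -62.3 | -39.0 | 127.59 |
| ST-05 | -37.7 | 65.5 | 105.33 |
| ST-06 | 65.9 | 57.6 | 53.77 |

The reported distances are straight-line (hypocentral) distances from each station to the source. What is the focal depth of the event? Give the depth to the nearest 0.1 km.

depth ≈ 28.0 km

Each station gives a sphere (x−x_i)² + (y−y_i)² + z² = d_i² (stations at z=0).
Subtracting the ST-03 sphere from ST-04 and ST-05: z² cancels, leaving linear equations in x and y:
-259.0 x − 8.6 y = -13099.31
-209.8 x + 200.4 y = -7605.26
Solving: x ≈ 50.095, y ≈ 14.495 km (keep extra digits for the depth step; rounded: 50.1, 14.5).
Then from the ST-03 sphere: z² = 59.14² − (x − 67.2)² − (y + 34.7)² with x = 50.095, y = 14.495, so z ≈ 28.014 ≈ 28.0 km.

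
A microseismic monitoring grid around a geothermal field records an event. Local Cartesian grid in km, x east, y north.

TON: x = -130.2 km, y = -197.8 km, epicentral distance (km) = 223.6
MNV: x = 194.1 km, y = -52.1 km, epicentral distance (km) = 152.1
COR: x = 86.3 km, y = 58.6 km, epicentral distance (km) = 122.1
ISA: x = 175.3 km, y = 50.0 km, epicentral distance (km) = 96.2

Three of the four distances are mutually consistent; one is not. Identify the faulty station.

ISA

Solve using three stations at a time. Using TON, MNV, COR (subtract circle equations pairwise → linear system) gives (x, y) ≈ (42.0, -55.2).
Distances from that point to each station vs reported:
  TON: calculated 223.6 vs reported 223.6 → residual 0.0 km
  MNV: calculated 152.1 vs reported 152.1 → residual 0.0 km
  COR: calculated 122.1 vs reported 122.1 → residual 0.0 km
  ISA: calculated 169.8 vs reported 96.2 → residual 73.6 km
TON, MNV, COR are mutually consistent (residuals ≈ 0); ISA is off by 73.6 km.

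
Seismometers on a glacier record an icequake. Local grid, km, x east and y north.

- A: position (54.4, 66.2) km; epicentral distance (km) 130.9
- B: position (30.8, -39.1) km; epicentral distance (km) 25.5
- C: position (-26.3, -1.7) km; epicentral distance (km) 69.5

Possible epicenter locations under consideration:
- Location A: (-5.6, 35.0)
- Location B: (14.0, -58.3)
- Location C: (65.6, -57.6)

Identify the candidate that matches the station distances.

For each candidate, compare |candidate − station| to the reported distance:
Location A: residuals A 63.3, B 57.1, C 27.4 → max 63.3 km
Location B: residuals A 0.0, B 0.0, C 0.0 → max 0.0 km
Location C: residuals A 6.6, B 13.9, C 38.1 → max 38.1 km
Only Location B has all residuals ≈ 0.

Location B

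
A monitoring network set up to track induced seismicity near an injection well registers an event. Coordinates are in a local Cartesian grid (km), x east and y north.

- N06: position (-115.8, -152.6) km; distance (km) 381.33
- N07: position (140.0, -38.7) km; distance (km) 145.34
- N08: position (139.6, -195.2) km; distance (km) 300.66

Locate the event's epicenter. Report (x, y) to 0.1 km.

(166.0, 104.3)

Circle about each station: (x + 115.8)² + (y + 152.6)² = 381.33²; (x − 140.0)² + (y + 38.7)² = 145.34²; (x − 139.6)² + (y + 195.2)² = 300.66².
Subtracting the N06 equation from the N07 and N08 equations removes the quadratic terms:
511.6 x + 227.8 y = 108690.14
510.8 x − 85.2 y = 75910.93
Solving the 2×2 system: x ≈ 166.0, y ≈ 104.3 km.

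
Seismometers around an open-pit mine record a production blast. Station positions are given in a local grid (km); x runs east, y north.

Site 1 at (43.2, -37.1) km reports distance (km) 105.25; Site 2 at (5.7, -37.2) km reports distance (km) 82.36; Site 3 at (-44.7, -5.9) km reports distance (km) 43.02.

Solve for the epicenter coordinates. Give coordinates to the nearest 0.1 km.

Circle about each station: (x − 43.2)² + (y + 37.1)² = 105.25²; (x − 5.7)² + (y + 37.2)² = 82.36²; (x + 44.7)² + (y + 5.9)² = 43.02².
Subtracting pairs of circle equations eliminates x²+y² and gives linear equations (the radical axes):
-75.0 x − 0.2 y = 2468.07
-175.8 x + 62.4 y = 8017.09
Solving the 2×2 system: x ≈ -33.0, y ≈ 35.5 km.

x ≈ -33.0 km, y ≈ 35.5 km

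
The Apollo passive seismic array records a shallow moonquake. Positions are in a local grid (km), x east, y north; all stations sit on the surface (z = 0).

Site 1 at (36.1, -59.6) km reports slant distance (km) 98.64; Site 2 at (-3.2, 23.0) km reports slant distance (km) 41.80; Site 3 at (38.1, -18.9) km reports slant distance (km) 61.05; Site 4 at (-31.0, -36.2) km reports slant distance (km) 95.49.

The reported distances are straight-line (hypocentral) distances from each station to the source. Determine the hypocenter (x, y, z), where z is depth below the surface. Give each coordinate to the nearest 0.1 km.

Each station gives a sphere (x−x_i)² + (y−y_i)² + z² = d_i² (stations at z=0).
Subtracting the Site 1 sphere from Site 2 and Site 3: z² cancels, leaving linear equations in x and y:
-78.6 x + 165.2 y = 3666.48
4.0 x + 81.4 y = 2956.20
Solving: x ≈ 26.904, y ≈ 34.995 km (keep extra digits for the depth step; rounded: 26.9, 35.0).
Then from the Site 1 sphere: z² = 98.64² − (x − 36.1)² − (y + 59.6)² with x = 26.904, y = 34.995, so z ≈ 26.402 ≈ 26.4 km.

x ≈ 26.9 km, y ≈ 35.0 km, depth ≈ 26.4 km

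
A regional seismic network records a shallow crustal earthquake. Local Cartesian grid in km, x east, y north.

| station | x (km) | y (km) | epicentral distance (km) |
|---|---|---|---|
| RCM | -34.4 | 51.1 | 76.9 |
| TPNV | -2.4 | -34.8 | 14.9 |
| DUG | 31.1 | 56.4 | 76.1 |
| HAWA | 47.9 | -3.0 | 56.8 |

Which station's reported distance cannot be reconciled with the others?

Solve using three stations at a time. Using RCM, TPNV, HAWA (subtract circle equations pairwise → linear system) gives (x, y) ≈ (-6.2, -20.4).
Distances from that point to each station vs reported:
  RCM: calculated 76.9 vs reported 76.9 → residual 0.0 km
  TPNV: calculated 14.9 vs reported 14.9 → residual 0.0 km
  DUG: calculated 85.4 vs reported 76.1 → residual 9.3 km
  HAWA: calculated 56.8 vs reported 56.8 → residual 0.0 km
RCM, TPNV, HAWA are mutually consistent (residuals ≈ 0); DUG is off by 9.3 km.

DUG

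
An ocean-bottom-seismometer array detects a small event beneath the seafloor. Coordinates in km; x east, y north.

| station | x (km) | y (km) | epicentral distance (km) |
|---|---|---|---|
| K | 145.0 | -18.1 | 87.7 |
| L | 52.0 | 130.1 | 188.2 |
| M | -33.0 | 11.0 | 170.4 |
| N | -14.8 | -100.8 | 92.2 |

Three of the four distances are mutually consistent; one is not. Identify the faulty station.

M

Solve using three stations at a time. Using K, L, N (subtract circle equations pairwise → linear system) gives (x, y) ≈ (66.6, -57.5).
Distances from that point to each station vs reported:
  K: calculated 87.7 vs reported 87.7 → residual 0.0 km
  L: calculated 188.2 vs reported 188.2 → residual 0.0 km
  M: calculated 120.9 vs reported 170.4 → residual 49.5 km
  N: calculated 92.2 vs reported 92.2 → residual 0.0 km
K, L, N are mutually consistent (residuals ≈ 0); M is off by 49.5 km.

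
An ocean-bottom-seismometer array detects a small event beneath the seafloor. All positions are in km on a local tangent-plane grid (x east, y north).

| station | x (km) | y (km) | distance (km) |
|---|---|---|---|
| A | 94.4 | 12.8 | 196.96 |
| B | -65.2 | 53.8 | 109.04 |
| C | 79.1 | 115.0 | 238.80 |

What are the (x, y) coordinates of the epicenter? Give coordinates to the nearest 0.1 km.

Circle about each station: (x − 94.4)² + (y − 12.8)² = 196.96²; (x + 65.2)² + (y − 53.8)² = 109.04²; (x − 79.1)² + (y − 115.0)² = 238.80².
Subtracting pairs of circle equations eliminates x²+y² and gives linear equations (the radical axes):
-319.2 x + 82.0 y = 24973.80
-30.6 x + 204.4 y = -7825.59
Solving the 2×2 system: x ≈ -91.6, y ≈ -52.0 km.

x ≈ -91.6 km, y ≈ -52.0 km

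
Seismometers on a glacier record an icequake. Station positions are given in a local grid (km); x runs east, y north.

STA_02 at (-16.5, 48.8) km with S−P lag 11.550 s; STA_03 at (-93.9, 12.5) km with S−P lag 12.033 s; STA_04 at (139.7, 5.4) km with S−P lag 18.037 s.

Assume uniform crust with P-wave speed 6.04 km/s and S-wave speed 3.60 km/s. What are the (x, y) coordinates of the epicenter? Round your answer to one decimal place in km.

-9.7 km east, -53.9 km north

Distance from S−P lag: d = Δt · v_P v_S / (v_P − v_S) = Δt · (6.04·3.60)/(6.04−3.60) ≈ 8.9115·Δt.
So d_STA_02 = 102.93, d_STA_03 = 107.23, d_STA_04 = 160.74 km.
Circle about each station: (x + 16.5)² + (y − 48.8)² = 102.93²; (x + 93.9)² + (y − 12.5)² = 107.23²; (x − 139.7)² + (y − 5.4)² = 160.74².
Subtracting the STA_02 equation from the STA_03 and STA_04 equations removes the quadratic terms:
-154.8 x − 72.6 y = 5416.08
312.4 x − 86.8 y = 1648.80
Solving the 2×2 system: x ≈ -9.7, y ≈ -53.9 km.
Check against STA_02 (with the unrounded x, y): √((x + 16.5)²+(y − 48.8)²) = 102.94 ≈ 102.93 km. ✓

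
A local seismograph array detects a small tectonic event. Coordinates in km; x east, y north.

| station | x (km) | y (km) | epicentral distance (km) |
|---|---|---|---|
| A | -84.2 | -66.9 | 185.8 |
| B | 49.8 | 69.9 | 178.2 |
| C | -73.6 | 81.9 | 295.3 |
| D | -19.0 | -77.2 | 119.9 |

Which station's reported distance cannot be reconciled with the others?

C

Solve using three stations at a time. Using A, B, D (subtract circle equations pairwise → linear system) gives (x, y) ≈ (98.2, -101.5).
Distances from that point to each station vs reported:
  A: calculated 185.7 vs reported 185.8 → residual 0.1 km
  B: calculated 178.1 vs reported 178.2 → residual 0.1 km
  C: calculated 251.3 vs reported 295.3 → residual 44.0 km
  D: calculated 119.7 vs reported 119.9 → residual 0.2 km
A, B, D are mutually consistent (residuals ≈ 0); C is off by 44.0 km.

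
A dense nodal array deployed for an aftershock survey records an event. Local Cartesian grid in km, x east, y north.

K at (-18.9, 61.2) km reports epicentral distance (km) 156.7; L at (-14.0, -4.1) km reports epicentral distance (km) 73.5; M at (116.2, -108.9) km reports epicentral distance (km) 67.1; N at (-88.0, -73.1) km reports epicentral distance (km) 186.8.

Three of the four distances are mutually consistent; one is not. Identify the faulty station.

Solve using three stations at a time. Using K, M, N (subtract circle equations pairwise → linear system) gives (x, y) ≈ (96.6, -44.7).
Distances from that point to each station vs reported:
  K: calculated 156.7 vs reported 156.7 → residual 0.0 km
  L: calculated 117.8 vs reported 73.5 → residual 44.3 km
  M: calculated 67.1 vs reported 67.1 → residual 0.0 km
  N: calculated 186.8 vs reported 186.8 → residual 0.0 km
K, M, N are mutually consistent (residuals ≈ 0); L is off by 44.3 km.

L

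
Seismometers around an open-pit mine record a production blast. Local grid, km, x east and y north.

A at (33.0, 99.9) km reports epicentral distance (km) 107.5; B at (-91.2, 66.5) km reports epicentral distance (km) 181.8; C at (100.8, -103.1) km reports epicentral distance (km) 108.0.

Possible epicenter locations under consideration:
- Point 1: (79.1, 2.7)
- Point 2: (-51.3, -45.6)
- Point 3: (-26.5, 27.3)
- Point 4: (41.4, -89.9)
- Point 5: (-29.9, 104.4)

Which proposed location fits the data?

Point 1

For each candidate, compare |candidate − station| to the reported distance:
Point 1: residuals A 0.1, B 0.1, C 0.0 → max 0.1 km
Point 2: residuals A 60.7, B 62.8, C 54.6 → max 62.8 km
Point 3: residuals A 13.6, B 106.2, C 74.2 → max 106.2 km
Point 4: residuals A 82.5, B 23.2, C 47.2 → max 82.5 km
Point 5: residuals A 44.4, B 109.7, C 137.2 → max 137.2 km
Only Point 1 has all residuals ≈ 0.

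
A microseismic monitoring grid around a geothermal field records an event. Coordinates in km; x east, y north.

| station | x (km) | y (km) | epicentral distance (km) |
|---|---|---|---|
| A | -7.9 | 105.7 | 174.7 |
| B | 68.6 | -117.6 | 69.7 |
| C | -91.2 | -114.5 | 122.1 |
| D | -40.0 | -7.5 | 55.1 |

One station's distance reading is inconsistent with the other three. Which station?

D

Solve using three stations at a time. Using A, B, C (subtract circle equations pairwise → linear system) gives (x, y) ≈ (21.1, -66.6).
Distances from that point to each station vs reported:
  A: calculated 174.7 vs reported 174.7 → residual 0.0 km
  B: calculated 69.7 vs reported 69.7 → residual 0.0 km
  C: calculated 122.1 vs reported 122.1 → residual 0.0 km
  D: calculated 85.0 vs reported 55.1 → residual 29.9 km
A, B, C are mutually consistent (residuals ≈ 0); D is off by 29.9 km.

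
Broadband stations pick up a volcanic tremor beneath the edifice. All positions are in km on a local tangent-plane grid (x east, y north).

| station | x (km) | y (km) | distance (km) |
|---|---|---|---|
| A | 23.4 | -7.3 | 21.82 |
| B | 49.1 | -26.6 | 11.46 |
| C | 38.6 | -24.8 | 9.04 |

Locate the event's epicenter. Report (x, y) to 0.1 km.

Circle about each station: (x − 23.4)² + (y + 7.3)² = 21.82²; (x − 49.1)² + (y + 26.6)² = 11.46²; (x − 38.6)² + (y + 24.8)² = 9.04².
Subtracting the A equation from the B and C equations removes the quadratic terms:
51.4 x − 38.6 y = 2862.30
30.4 x − 35.0 y = 1898.54
Solving the 2×2 system: x ≈ 43.0, y ≈ -16.9 km.

x ≈ 43.0 km, y ≈ -16.9 km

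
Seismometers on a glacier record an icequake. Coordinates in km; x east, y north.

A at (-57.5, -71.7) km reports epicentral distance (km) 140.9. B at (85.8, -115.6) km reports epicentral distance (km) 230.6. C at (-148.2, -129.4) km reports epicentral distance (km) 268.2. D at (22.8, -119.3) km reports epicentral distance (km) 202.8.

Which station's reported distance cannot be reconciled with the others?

Solve using three stations at a time. Using A, B, D (subtract circle equations pairwise → linear system) gives (x, y) ≈ (-52.3, 69.1).
Distances from that point to each station vs reported:
  A: calculated 140.9 vs reported 140.9 → residual 0.0 km
  B: calculated 230.6 vs reported 230.6 → residual 0.0 km
  C: calculated 220.4 vs reported 268.2 → residual 47.8 km
  D: calculated 202.8 vs reported 202.8 → residual 0.0 km
A, B, D are mutually consistent (residuals ≈ 0); C is off by 47.8 km.

C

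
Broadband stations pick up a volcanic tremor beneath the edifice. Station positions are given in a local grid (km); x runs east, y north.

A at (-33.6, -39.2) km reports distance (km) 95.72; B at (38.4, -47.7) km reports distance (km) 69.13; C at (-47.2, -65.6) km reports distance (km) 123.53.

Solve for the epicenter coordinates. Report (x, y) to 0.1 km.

(40.5, 21.4)

Circle about each station: (x + 33.6)² + (y + 39.2)² = 95.72²; (x − 38.4)² + (y + 47.7)² = 69.13²; (x + 47.2)² + (y + 65.6)² = 123.53².
Subtracting the A equation from the B and C equations removes the quadratic terms:
144.0 x − 17.0 y = 5467.61
-27.2 x − 52.8 y = -2231.74
Solving the 2×2 system: x ≈ 40.5, y ≈ 21.4 km.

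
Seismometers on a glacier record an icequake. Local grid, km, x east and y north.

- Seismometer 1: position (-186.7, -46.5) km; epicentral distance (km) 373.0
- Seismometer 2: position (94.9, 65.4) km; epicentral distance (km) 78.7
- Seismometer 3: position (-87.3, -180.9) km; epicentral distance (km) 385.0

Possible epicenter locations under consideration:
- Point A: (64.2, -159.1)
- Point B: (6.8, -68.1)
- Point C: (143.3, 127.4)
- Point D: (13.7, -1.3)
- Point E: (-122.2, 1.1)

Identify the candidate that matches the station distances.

For each candidate, compare |candidate − station| to the reported distance:
Point A: residuals Seismometer 1 98.0, Seismometer 2 147.9, Seismometer 3 231.9 → max 231.9 km
Point B: residuals Seismometer 1 178.3, Seismometer 2 81.2, Seismometer 3 238.1 → max 238.1 km
Point C: residuals Seismometer 1 0.0, Seismometer 2 0.0, Seismometer 3 0.0 → max 0.0 km
Point D: residuals Seismometer 1 167.6, Seismometer 2 26.4, Seismometer 3 178.9 → max 178.9 km
Point E: residuals Seismometer 1 292.8, Seismometer 2 147.7, Seismometer 3 199.7 → max 292.8 km
Only Point C has all residuals ≈ 0.

Point C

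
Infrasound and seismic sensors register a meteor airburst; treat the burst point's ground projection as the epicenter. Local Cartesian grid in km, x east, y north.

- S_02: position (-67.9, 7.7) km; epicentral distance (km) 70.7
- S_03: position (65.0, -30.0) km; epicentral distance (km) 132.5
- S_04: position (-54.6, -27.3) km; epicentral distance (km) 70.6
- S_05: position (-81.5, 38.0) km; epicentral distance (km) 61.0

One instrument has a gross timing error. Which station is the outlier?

S_04

Solve using three stations at a time. Using S_02, S_03, S_05 (subtract circle equations pairwise → linear system) gives (x, y) ≈ (-27.0, 65.3).
Distances from that point to each station vs reported:
  S_02: calculated 70.7 vs reported 70.7 → residual 0.0 km
  S_03: calculated 132.5 vs reported 132.5 → residual 0.0 km
  S_04: calculated 96.7 vs reported 70.6 → residual 26.1 km
  S_05: calculated 61.0 vs reported 61.0 → residual 0.0 km
S_02, S_03, S_05 are mutually consistent (residuals ≈ 0); S_04 is off by 26.1 km.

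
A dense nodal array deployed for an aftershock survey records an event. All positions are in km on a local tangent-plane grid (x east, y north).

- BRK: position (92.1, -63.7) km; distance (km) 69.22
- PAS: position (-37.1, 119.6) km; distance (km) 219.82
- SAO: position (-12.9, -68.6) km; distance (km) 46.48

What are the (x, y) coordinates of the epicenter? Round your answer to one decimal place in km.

(28.2, -90.3)

Circle about each station: (x − 92.1)² + (y + 63.7)² = 69.22²; (x + 37.1)² + (y − 119.6)² = 219.82²; (x + 12.9)² + (y + 68.6)² = 46.48².
Subtracting pairs of circle equations eliminates x²+y² and gives linear equations (the radical axes):
-258.4 x + 366.6 y = -40388.95
-210.0 x − 9.8 y = -5036.71
Solving the 2×2 system: x ≈ 28.2, y ≈ -90.3 km.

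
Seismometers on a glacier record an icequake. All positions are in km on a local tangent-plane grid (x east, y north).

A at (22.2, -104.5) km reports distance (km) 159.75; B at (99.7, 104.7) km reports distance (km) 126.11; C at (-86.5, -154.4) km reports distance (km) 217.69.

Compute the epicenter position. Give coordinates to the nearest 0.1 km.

x ≈ -14.4 km, y ≈ 51.0 km

Circle about each station: (x − 22.2)² + (y + 104.5)² = 159.75²; (x − 99.7)² + (y − 104.7)² = 126.11²; (x + 86.5)² + (y + 154.4)² = 217.69².
Subtracting the A equation from the B and C equations removes the quadratic terms:
155.0 x + 418.4 y = 19105.42
-217.4 x − 99.8 y = -1960.35
Solving the 2×2 system: x ≈ -14.4, y ≈ 51.0 km.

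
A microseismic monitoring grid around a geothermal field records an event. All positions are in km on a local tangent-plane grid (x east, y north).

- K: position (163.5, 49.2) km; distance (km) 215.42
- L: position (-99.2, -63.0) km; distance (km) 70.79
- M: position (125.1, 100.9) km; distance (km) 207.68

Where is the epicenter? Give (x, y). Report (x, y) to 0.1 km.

Circle about each station: (x − 163.5)² + (y − 49.2)² = 215.42²; (x + 99.2)² + (y + 63.0)² = 70.79²; (x − 125.1)² + (y − 100.9)² = 207.68².
Subtracting the K equation from the L and M equations removes the quadratic terms:
-525.4 x − 224.4 y = 26051.30
-76.8 x + 103.4 y = -47.28
Solving the 2×2 system: x ≈ -37.5, y ≈ -28.3 km.

x ≈ -37.5 km, y ≈ -28.3 km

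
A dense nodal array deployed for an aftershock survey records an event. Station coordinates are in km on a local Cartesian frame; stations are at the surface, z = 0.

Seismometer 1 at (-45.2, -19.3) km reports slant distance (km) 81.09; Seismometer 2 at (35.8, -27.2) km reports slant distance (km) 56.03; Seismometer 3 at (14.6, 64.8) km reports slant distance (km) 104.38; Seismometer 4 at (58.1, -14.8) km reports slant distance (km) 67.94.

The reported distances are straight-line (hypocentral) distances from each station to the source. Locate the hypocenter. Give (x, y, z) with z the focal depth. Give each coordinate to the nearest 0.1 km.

Each station gives a sphere (x−x_i)² + (y−y_i)² + z² = d_i² (stations at z=0).
Subtracting the Seismometer 1 sphere from Seismometer 2 and Seismometer 3: z² cancels, leaving linear equations in x and y:
162.0 x − 15.8 y = 3042.18
119.6 x + 168.2 y = -2322.93
Solving: x ≈ 16.301, y ≈ -25.402 km (keep extra digits for the depth step; rounded: 16.3, -25.4).
Then from the Seismometer 1 sphere: z² = 81.09² − (x + 45.2)² − (y + 19.3)² with x = 16.301, y = -25.402, so z ≈ 52.497 ≈ 52.5 km.

(16.3, -25.4, 52.5)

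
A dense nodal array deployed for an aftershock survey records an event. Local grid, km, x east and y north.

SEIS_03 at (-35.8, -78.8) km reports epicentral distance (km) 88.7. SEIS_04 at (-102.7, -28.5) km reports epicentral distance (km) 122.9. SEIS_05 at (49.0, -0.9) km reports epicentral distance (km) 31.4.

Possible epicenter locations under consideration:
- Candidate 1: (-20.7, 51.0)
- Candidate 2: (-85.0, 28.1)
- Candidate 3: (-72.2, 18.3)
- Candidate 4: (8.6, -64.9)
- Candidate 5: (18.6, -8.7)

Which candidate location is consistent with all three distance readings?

For each candidate, compare |candidate − station| to the reported distance:
Candidate 1: residuals SEIS_03 42.0, SEIS_04 8.7, SEIS_05 55.5 → max 55.5 km
Candidate 2: residuals SEIS_03 29.0, SEIS_04 63.6, SEIS_05 105.7 → max 105.7 km
Candidate 3: residuals SEIS_03 15.0, SEIS_04 67.0, SEIS_05 91.3 → max 91.3 km
Candidate 4: residuals SEIS_03 42.2, SEIS_04 5.8, SEIS_05 44.3 → max 44.3 km
Candidate 5: residuals SEIS_03 0.0, SEIS_04 0.0, SEIS_05 0.0 → max 0.0 km
Only Candidate 5 has all residuals ≈ 0.

Candidate 5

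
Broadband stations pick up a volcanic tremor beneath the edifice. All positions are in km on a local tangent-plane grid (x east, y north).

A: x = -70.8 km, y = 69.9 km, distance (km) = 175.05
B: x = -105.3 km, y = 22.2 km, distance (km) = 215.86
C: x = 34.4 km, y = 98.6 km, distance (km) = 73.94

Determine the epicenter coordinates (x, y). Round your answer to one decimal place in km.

Circle about each station: (x + 70.8)² + (y − 69.9)² = 175.05²; (x + 105.3)² + (y − 22.2)² = 215.86²; (x − 34.4)² + (y − 98.6)² = 73.94².
Subtracting the A equation from the B and C equations removes the quadratic terms:
-69.0 x − 95.4 y = -14270.76
210.4 x + 57.4 y = 26182.05
Solving the 2×2 system: x ≈ 104.2, y ≈ 74.2 km.

(104.2, 74.2)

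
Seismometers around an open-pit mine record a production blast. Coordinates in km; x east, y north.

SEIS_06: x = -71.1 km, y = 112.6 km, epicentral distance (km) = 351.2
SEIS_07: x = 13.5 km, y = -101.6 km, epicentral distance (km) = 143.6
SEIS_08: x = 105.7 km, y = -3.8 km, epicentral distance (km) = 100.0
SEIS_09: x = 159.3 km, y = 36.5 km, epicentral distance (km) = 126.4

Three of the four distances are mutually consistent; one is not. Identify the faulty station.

SEIS_06

Solve using three stations at a time. Using SEIS_07, SEIS_08, SEIS_09 (subtract circle equations pairwise → linear system) gives (x, y) ≈ (156.6, -89.8).
Distances from that point to each station vs reported:
  SEIS_06: calculated 304.6 vs reported 351.2 → residual 46.6 km
  SEIS_07: calculated 143.6 vs reported 143.6 → residual 0.0 km
  SEIS_08: calculated 99.9 vs reported 100.0 → residual 0.1 km
  SEIS_09: calculated 126.3 vs reported 126.4 → residual 0.1 km
SEIS_07, SEIS_08, SEIS_09 are mutually consistent (residuals ≈ 0); SEIS_06 is off by 46.6 km.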